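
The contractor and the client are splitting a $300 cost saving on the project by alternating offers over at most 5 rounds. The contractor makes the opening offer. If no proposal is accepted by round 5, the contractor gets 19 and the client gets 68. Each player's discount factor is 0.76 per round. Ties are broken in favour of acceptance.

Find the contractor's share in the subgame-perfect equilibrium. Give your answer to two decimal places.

190.99

Round 5 (the contractor proposes): the client gets 68 if talks fail, so the contractor offers 68 and keeps 232.
Round 4 (the client proposes): the contractor can get 232 next round, worth 0.76 × 232 = 176.32 now, so the client offers 176.32, keeping 123.68.
Round 3 (the contractor proposes): the client can get 123.68 next round, worth 0.76 × 123.68 = 93.9968 now, so the contractor offers 93.9968, keeping 206.0032.
Round 2 (the client proposes): the contractor can get 206.0032 next round, worth 0.76 × 206.0032 = 156.562432 now; the client offers that and keeps 143.437568.
Round 1 (the contractor proposes): the client can get 143.437568 next round, worth 0.76 × 143.437568 = 109.01255168 now. The contractor offers 109.01255168 and keeps 300 − 109.01255168 = 190.98744832.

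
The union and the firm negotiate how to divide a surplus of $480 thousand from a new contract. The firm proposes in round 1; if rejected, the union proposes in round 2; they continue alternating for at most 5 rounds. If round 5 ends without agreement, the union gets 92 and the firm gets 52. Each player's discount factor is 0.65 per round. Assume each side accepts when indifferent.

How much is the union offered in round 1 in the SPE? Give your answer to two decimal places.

171.76

Work backward from the last round.
Round 5 (the firm proposes): the union gets 92 if talks fail, so the firm offers 92 and keeps 388.
Round 4 (the union proposes): the firm can get 388 next round, worth 0.65 × 388 = 252.2 now; the union offers that and keeps 227.8.
Round 3 (the firm proposes): the union can get 227.8 next round, worth 0.65 × 227.8 = 148.07 now. The firm offers 148.07 and keeps 480 − 148.07 = 331.93.
Round 2 (the union proposes): the firm can get 331.93 next round, worth 0.65 × 331.93 = 215.7545 now, so the union offers 215.7545, keeping 264.2455.
Round 1 (the firm proposes): the union can get 264.2455 next round, worth 0.65 × 264.2455 = 171.759575 now; the firm offers that and keeps 308.240425.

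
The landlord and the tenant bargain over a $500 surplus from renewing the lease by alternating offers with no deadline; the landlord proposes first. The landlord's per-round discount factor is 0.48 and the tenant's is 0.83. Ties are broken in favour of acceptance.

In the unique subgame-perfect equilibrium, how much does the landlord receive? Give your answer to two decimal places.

Let x be the landlord's share when the landlord proposes and y be the tenant's share when the tenant proposes.
The tenant accepts iff offered ≥ 0.83·y, so x = 500 − 0.83y. Symmetrically y = 500 − 0.48x.
Substituting: x = 500 − 0.83(500 − 0.48x), giving x(1 − 0.48·0.83) = 500(1 − 0.83).
So x = 500 × 0.17 / 0.6016 ≈ 141.2899, and the tenant receives 500 − x ≈ 358.7101.

141.29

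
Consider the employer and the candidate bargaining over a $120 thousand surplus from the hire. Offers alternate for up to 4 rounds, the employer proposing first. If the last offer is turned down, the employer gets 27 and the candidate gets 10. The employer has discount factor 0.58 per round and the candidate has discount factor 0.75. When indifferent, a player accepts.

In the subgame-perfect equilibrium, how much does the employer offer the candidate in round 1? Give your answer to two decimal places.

68.14

Solve by backward induction from round 4.
Round 4 (the candidate proposes): the employer gets 27 if talks fail, so the candidate offers 27 and keeps 93.
Round 3 (the employer proposes): the candidate can get 93 next round, worth 0.75 × 93 = 69.75 now. The employer offers 69.75 and keeps 120 − 69.75 = 50.25.
Round 2 (the candidate proposes): the employer can get 50.25 next round, worth 0.58 × 50.25 = 29.145 now; the candidate offers that and keeps 90.855.
Round 1 (the employer proposes): the candidate can get 90.855 next round, worth 0.75 × 90.855 = 68.14125 now. The employer offers 68.14125 and keeps 120 − 68.14125 = 51.85875.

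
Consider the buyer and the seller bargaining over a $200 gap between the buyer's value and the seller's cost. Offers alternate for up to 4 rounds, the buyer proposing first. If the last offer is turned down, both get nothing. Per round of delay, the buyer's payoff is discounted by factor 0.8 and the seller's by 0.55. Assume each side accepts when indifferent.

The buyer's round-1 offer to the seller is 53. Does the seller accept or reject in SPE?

Work out the seller's continuation value if the offer is rejected.
Round 4 (the seller proposes): rejection yields 0 for the buyer; the seller offers 0 and keeps 200.
Round 3 (the buyer proposes): the seller can get 200 next round, worth 0.55 × 200 = 110 now; the buyer offers that and keeps 90.
Round 2 (the seller proposes): the buyer can get 90 next round, worth 0.8 × 90 = 72 now; the seller offers that and keeps 128.
So by rejecting in round 1, the seller gets 128 next round, worth 0.55 × 128 = 70.4 now.
Offer 53 < 70.4, so the seller rejects.

Reject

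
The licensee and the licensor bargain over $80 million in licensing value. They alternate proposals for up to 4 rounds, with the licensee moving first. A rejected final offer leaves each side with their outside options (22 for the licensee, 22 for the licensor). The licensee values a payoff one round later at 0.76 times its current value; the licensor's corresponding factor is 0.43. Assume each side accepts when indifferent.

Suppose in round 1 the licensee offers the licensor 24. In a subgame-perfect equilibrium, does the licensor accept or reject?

Work out the licensor's continuation value if the offer is rejected.
Round 4 (the licensor proposes): the licensee gets 22 if talks fail, so the licensor offers 22 and keeps 58.
Round 3 (the licensee proposes): the licensor can get 58 next round, worth 0.43 × 58 = 24.94 now. The licensee offers 24.94 and keeps 80 − 24.94 = 55.06.
Round 2 (the licensor proposes): the licensee can get 55.06 next round, worth 0.76 × 55.06 = 41.8456 now; the licensor offers that and keeps 38.1544.
So by rejecting in round 1, the licensor gets 38.1544 next round, worth 0.43 × 38.1544 = 16.406392 now.
Offer 24 ≥ 16.406392, so the licensor accepts.

Accept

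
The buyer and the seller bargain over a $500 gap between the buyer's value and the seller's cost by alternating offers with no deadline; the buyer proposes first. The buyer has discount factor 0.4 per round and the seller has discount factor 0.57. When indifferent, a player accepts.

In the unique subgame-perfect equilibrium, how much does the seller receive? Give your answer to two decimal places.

221.50

Let x be the buyer's share when the buyer proposes and y be the seller's share when the seller proposes.
The seller accepts iff offered ≥ 0.57·y, so x = 500 − 0.57y. Symmetrically y = 500 − 0.4x.
Substituting: x = 500 − 0.57(500 − 0.4x), giving x(1 − 0.4·0.57) = 500(1 − 0.57).
So x = 500 × 0.43 / 0.772 ≈ 278.4974, and the seller receives 500 − x ≈ 221.5026.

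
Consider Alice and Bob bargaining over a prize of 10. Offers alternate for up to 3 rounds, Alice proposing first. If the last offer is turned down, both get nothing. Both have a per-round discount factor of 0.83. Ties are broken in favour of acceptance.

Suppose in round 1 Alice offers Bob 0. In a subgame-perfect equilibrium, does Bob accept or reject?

Reject

Work out Bob's continuation value if the offer is rejected.
Round 3 (Alice proposes): rejection yields 0 for Bob; Alice offers 0 and keeps 10.
Round 2 (Bob proposes): Alice can get 10 next round, worth 0.83 × 10 = 8.3 now. Bob offers 8.3 and keeps 10 − 8.3 = 1.7.
So by rejecting in round 1, Bob gets 1.7 next round, worth 0.83 × 1.7 = 1.411 now.
Offer 0 < 1.411, so Bob rejects.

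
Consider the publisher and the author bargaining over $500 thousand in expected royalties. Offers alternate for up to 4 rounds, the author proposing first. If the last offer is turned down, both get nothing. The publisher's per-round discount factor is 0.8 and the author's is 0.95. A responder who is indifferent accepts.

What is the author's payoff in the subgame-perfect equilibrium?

Round 4 (the publisher proposes): the author will accept anything ≥ 0, so the publisher offers 0 and keeps 500.
Round 3 (the author proposes): the publisher can get 500 next round, worth 0.8 × 500 = 400 now; the author offers that and keeps 100.
Round 2 (the publisher proposes): the author can get 100 next round, worth 0.95 × 100 = 95 now. The publisher offers 95 and keeps 500 − 95 = 405.
Round 1 (the author proposes): the publisher can get 405 next round, worth 0.8 × 405 = 324 now; the author offers that and keeps 176.

176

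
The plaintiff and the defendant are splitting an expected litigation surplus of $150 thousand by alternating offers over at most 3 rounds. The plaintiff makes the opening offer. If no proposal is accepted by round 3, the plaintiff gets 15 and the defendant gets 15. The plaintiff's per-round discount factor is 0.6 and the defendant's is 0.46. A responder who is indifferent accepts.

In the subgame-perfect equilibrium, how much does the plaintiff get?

118.26

Round 3 (the plaintiff proposes): the defendant gets 15 if talks fail, so the plaintiff offers 15 and keeps 135.
Round 2 (the defendant proposes): the plaintiff can get 135 next round, worth 0.6 × 135 = 81 now. The defendant offers 81 and keeps 150 − 81 = 69.
Round 1 (the plaintiff proposes): the defendant can get 69 next round, worth 0.46 × 69 = 31.74 now. The plaintiff offers 31.74 and keeps 150 − 31.74 = 118.26.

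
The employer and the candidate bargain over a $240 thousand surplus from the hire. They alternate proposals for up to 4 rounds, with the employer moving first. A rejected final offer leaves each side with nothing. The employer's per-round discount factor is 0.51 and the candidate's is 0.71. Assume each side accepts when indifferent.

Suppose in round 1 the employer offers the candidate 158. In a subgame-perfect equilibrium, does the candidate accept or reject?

Accept

Round 4 (the candidate proposes): the employer will accept anything ≥ 0, so the candidate offers 0 and keeps 240.
Round 3 (the employer proposes): the candidate can get 240 next round, worth 0.71 × 240 = 170.4 now. The employer offers 170.4 and keeps 240 − 170.4 = 69.6.
Round 2 (the candidate proposes): the employer can get 69.6 next round, worth 0.51 × 69.6 = 35.496 now. The candidate offers 35.496 and keeps 240 − 35.496 = 204.504.
So by rejecting in round 1, the candidate gets 204.504 next round, worth 0.71 × 204.504 = 145.19784 now.
Offer 158 ≥ 145.19784, so the candidate accepts.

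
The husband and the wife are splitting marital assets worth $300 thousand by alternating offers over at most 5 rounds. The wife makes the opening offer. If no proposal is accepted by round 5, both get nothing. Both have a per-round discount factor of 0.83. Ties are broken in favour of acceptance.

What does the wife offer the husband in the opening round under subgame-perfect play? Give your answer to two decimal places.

71.49

By backward induction:
Round 5 (the wife proposes): the husband will accept anything ≥ 0, so the wife offers 0 and keeps 300.
Round 4 (the husband proposes): the wife can get 300 next round, worth 0.83 × 300 = 249 now, so the husband offers 249, keeping 51.
Round 3 (the wife proposes): the husband can get 51 next round, worth 0.83 × 51 = 42.33 now, so the wife offers 42.33, keeping 257.67.
Round 2 (the husband proposes): the wife can get 257.67 next round, worth 0.83 × 257.67 = 213.8661 now, so the husband offers 213.8661, keeping 86.1339.
Round 1 (the wife proposes): the husband can get 86.1339 next round, worth 0.83 × 86.1339 = 71.491137 now, so the wife offers 71.491137, keeping 228.508863.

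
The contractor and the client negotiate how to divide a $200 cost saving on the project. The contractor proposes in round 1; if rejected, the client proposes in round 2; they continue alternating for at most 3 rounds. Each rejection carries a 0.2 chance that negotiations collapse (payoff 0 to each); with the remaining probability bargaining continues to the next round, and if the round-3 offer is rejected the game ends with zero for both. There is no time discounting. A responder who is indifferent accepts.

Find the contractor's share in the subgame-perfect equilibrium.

Round 3 (the contractor proposes): rejection yields 0 for the client; the contractor offers 0 and keeps 200.
Round 2 (the client proposes): rejecting gives the contractor an expected 0.8 × 200 = 160; the client offers that and keeps 40.
Round 1 (the contractor proposes): rejecting gives the client an expected 0.8 × 40 = 32. The contractor offers 32 and keeps 200 − 32 = 168.

168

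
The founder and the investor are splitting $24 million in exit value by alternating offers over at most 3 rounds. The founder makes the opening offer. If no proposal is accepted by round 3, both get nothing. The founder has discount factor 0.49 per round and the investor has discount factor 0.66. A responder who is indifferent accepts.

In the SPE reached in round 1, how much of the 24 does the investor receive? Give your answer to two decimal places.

8.08

Work backward from the last round.
Round 3 (the founder proposes): rejection yields 0 for the investor; the founder offers 0 and keeps 24.
Round 2 (the investor proposes): the founder can get 24 next round, worth 0.49 × 24 = 11.76 now, so the investor offers 11.76, keeping 12.24.
Round 1 (the founder proposes): the investor can get 12.24 next round, worth 0.66 × 12.24 = 8.0784 now. The founder offers 8.0784 and keeps 24 − 8.0784 = 15.9216.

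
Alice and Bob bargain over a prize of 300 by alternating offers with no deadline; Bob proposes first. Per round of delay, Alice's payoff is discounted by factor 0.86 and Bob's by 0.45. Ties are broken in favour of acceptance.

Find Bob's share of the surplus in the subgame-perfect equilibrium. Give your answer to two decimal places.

When Bob proposes, Alice accepts any offer worth at least 0.86 times what Alice would get by proposing next round; and vice versa.
This gives x = 300 − 0.86y and y = 300 − 0.45x, where x and y are each side's share when it proposes.
Hence (1 − 0.86·0.45)x = 300(1 − 0.86), i.e. 0.613·x = 42.
x ≈ 68.5155; Alice's share is 300 − x ≈ 231.4845.

68.52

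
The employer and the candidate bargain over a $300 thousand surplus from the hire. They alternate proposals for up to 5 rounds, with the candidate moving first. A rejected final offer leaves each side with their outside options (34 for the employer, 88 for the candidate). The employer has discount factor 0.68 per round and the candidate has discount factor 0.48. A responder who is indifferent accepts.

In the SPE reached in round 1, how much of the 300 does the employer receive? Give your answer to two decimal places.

144.33

Round 5 (the candidate proposes): the employer gets 34 if talks fail, so the candidate offers 34 and keeps 266.
Round 4 (the employer proposes): the candidate can get 266 next round, worth 0.48 × 266 = 127.68 now; the employer offers that and keeps 172.32.
Round 3 (the candidate proposes): the employer can get 172.32 next round, worth 0.68 × 172.32 = 117.1776 now, so the candidate offers 117.1776, keeping 182.8224.
Round 2 (the employer proposes): the candidate can get 182.8224 next round, worth 0.48 × 182.8224 = 87.754752 now; the employer offers that and keeps 212.245248.
Round 1 (the candidate proposes): the employer can get 212.245248 next round, worth 0.68 × 212.245248 = 144.32676864 now, so the candidate offers 144.32676864, keeping 155.67323136.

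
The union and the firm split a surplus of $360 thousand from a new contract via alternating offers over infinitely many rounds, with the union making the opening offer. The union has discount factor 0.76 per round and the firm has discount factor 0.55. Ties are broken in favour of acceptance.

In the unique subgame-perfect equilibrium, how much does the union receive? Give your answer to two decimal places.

Let x be the union's share when the union proposes and y be the firm's share when the firm proposes.
The firm accepts iff offered ≥ 0.55·y, so x = 360 − 0.55y. Symmetrically y = 360 − 0.76x.
Substituting: x = 360 − 0.55(360 − 0.76x), giving x(1 − 0.76·0.55) = 360(1 − 0.55).
So x = 360 × 0.45 / 0.582 ≈ 278.3505, and the firm receives 360 − x ≈ 81.6495.

278.35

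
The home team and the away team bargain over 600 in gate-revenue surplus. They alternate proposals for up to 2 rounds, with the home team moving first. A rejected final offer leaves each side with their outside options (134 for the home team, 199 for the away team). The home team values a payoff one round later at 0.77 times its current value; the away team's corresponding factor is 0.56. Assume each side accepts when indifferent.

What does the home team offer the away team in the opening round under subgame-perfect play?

Round 2 (the away team proposes): the home team gets 134 if talks fail, so the away team offers 134 and keeps 466.
Round 1 (the home team proposes): the away team can get 466 next round, worth 0.56 × 466 = 260.96 now, so the home team offers 260.96, keeping 339.04.

260.96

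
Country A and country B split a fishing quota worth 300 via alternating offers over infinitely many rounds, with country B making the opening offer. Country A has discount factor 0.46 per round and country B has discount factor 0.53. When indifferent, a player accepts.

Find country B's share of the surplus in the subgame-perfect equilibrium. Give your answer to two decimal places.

In a stationary SPE each proposer offers the other exactly their discounted continuation value.
If country B keeps x when proposing and country A keeps y when proposing, then x = 300 − 0.46y and y = 300 − 0.53x.
Solving: x = 300(1 − 0.46) / (1 − 0.53·0.46) = 162 / 0.7562 ≈ 214.2290.
Country A gets 300 − 214.2290 ≈ 85.7710.

214.23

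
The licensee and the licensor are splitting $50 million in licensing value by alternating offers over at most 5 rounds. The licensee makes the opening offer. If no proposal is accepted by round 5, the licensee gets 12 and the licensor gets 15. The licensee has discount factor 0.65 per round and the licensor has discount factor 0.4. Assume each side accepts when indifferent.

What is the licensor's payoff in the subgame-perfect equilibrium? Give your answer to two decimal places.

9.83

Round 5 (the licensee proposes): the licensor gets 15 if talks fail, so the licensee offers 15 and keeps 35.
Round 4 (the licensor proposes): the licensee can get 35 next round, worth 0.65 × 35 = 22.75 now. The licensor offers 22.75 and keeps 50 − 22.75 = 27.25.
Round 3 (the licensee proposes): the licensor can get 27.25 next round, worth 0.4 × 27.25 = 10.9 now. The licensee offers 10.9 and keeps 50 − 10.9 = 39.1.
Round 2 (the licensor proposes): the licensee can get 39.1 next round, worth 0.65 × 39.1 = 25.415 now, so the licensor offers 25.415, keeping 24.585.
Round 1 (the licensee proposes): the licensor can get 24.585 next round, worth 0.4 × 24.585 = 9.834 now; the licensee offers that and keeps 40.166.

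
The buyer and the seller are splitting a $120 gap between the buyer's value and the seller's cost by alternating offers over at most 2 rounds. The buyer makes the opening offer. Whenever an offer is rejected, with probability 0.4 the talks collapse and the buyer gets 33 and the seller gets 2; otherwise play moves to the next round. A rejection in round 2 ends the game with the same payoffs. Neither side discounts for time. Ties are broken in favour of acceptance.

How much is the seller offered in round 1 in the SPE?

By backward induction:
Round 2 (the seller proposes): the buyer gets 33 if talks fail, so the seller offers 33 and keeps 87.
Round 1 (the buyer proposes): rejecting gives the seller an expected 0.6 × 87 + 0.4 × 2 = 53, so the buyer offers 53, keeping 67.

53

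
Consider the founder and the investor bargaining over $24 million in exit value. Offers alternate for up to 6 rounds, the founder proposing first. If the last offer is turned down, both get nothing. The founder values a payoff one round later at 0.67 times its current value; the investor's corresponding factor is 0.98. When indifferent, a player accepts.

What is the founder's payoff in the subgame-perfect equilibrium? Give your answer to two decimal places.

Round 6 (the investor proposes): rejection yields 0 for the founder; the investor offers 0 and keeps 24.
Round 5 (the founder proposes): the investor can get 24 next round, worth 0.98 × 24 = 23.52 now. The founder offers 23.52 and keeps 24 − 23.52 = 0.48.
Round 4 (the investor proposes): the founder can get 0.48 next round, worth 0.67 × 0.48 = 0.3216 now. The investor offers 0.3216 and keeps 24 − 0.3216 = 23.6784.
Round 3 (the founder proposes): the investor can get 23.6784 next round, worth 0.98 × 23.6784 = 23.204832 now, so the founder offers 23.204832, keeping 0.795168.
Round 2 (the investor proposes): the founder can get 0.795168 next round, worth 0.67 × 0.795168 = 0.53276256 now, so the investor offers 0.53276256, keeping 23.46723744.
Round 1 (the founder proposes): the investor can get 23.46723744 next round, worth 0.98 × 23.46723744 = 22.9978926912 now. The founder offers 22.9978926912 and keeps 24 − 22.9978926912 = 1.0021073088.

1.00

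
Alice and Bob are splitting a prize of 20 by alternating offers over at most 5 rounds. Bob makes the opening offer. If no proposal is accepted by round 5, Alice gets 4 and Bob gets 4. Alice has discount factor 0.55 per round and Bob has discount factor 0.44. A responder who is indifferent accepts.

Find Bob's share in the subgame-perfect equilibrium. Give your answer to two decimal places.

Round 5 (Bob proposes): Alice gets 4 if talks fail, so Bob offers 4 and keeps 16.
Round 4 (Alice proposes): Bob can get 16 next round, worth 0.44 × 16 = 7.04 now, so Alice offers 7.04, keeping 12.96.
Round 3 (Bob proposes): Alice can get 12.96 next round, worth 0.55 × 12.96 = 7.128 now. Bob offers 7.128 and keeps 20 − 7.128 = 12.872.
Round 2 (Alice proposes): Bob can get 12.872 next round, worth 0.44 × 12.872 = 5.66368 now. Alice offers 5.66368 and keeps 20 − 5.66368 = 14.33632.
Round 1 (Bob proposes): Alice can get 14.33632 next round, worth 0.55 × 14.33632 = 7.884976 now; Bob offers that and keeps 12.115024.

12.12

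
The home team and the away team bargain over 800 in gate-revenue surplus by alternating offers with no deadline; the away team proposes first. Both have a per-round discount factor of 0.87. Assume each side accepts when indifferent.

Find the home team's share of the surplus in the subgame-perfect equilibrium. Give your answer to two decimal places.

In a stationary SPE each proposer offers the other exactly their discounted continuation value.
If the away team keeps x when proposing and the home team keeps y when proposing, then x = 800 − 0.87y and y = 800 − 0.87x.
Solving: x = 800(1 − 0.87) / (1 − 0.87·0.87) = 104 / 0.2431 ≈ 427.8075.
The home team gets 800 − 427.8075 ≈ 372.1925.

372.19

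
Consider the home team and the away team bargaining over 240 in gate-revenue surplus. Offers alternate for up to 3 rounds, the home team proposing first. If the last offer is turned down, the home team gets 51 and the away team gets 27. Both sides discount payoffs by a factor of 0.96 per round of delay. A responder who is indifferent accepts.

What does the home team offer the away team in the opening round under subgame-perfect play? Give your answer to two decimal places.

34.10

Round 3 (the home team proposes): the away team gets 27 if talks fail, so the home team offers 27 and keeps 213.
Round 2 (the away team proposes): the home team can get 213 next round, worth 0.96 × 213 = 204.48 now, so the away team offers 204.48, keeping 35.52.
Round 1 (the home team proposes): the away team can get 35.52 next round, worth 0.96 × 35.52 = 34.0992 now; the home team offers that and keeps 205.9008.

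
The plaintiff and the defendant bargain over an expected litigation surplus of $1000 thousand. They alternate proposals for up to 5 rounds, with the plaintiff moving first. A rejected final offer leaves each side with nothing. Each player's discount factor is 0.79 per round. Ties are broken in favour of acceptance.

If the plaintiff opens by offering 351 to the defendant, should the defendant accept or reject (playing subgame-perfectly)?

Accept

Round 5 (the plaintiff proposes): rejection yields 0 for the defendant; the plaintiff offers 0 and keeps 1000.
Round 4 (the defendant proposes): the plaintiff can get 1000 next round, worth 0.79 × 1000 = 790 now. The defendant offers 790 and keeps 1000 − 790 = 210.
Round 3 (the plaintiff proposes): the defendant can get 210 next round, worth 0.79 × 210 = 165.9 now, so the plaintiff offers 165.9, keeping 834.1.
Round 2 (the defendant proposes): the plaintiff can get 834.1 next round, worth 0.79 × 834.1 = 658.939 now; the defendant offers that and keeps 341.061.
So by rejecting in round 1, the defendant gets 341.061 next round, worth 0.79 × 341.061 = 269.43819 now.
Offer 351 ≥ 269.43819, so the defendant accepts.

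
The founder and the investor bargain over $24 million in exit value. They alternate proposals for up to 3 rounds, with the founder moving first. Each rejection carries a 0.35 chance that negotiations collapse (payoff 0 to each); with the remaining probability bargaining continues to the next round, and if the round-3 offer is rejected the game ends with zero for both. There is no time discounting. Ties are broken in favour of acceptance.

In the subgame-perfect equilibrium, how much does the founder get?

18.54

By backward induction:
Round 3 (the founder proposes): the investor will accept anything ≥ 0, so the founder offers 0 and keeps 24.
Round 2 (the investor proposes): rejecting gives the founder an expected 0.65 × 24 = 15.6. The investor offers 15.6 and keeps 24 − 15.6 = 8.4.
Round 1 (the founder proposes): rejecting gives the investor an expected 0.65 × 8.4 = 5.46; the founder offers that and keeps 18.54.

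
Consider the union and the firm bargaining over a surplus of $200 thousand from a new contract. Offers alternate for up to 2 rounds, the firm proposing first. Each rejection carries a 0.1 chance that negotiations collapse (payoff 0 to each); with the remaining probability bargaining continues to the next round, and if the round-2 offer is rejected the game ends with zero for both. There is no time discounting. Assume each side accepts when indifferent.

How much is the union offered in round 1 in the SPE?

180

Round 2 (the union proposes): rejection yields 0 for the firm; the union offers 0 and keeps 200.
Round 1 (the firm proposes): rejecting gives the union an expected 0.9 × 200 = 180. The firm offers 180 and keeps 200 − 180 = 20.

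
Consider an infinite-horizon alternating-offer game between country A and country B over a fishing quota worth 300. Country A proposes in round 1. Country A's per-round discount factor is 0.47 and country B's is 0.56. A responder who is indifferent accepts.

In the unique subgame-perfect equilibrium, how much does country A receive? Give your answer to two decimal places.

In a stationary SPE each proposer offers the other exactly their discounted continuation value.
If country A keeps x when proposing and country B keeps y when proposing, then x = 300 − 0.56y and y = 300 − 0.47x.
Solving: x = 300(1 − 0.56) / (1 − 0.47·0.56) = 132 / 0.7368 ≈ 179.1531.
Country B gets 300 − 179.1531 ≈ 120.8469.

179.15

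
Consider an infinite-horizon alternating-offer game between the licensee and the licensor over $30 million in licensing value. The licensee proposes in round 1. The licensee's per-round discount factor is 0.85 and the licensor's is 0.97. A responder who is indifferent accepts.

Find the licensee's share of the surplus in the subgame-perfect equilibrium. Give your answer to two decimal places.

5.13

Let x be the licensee's share when the licensee proposes and y be the licensor's share when the licensor proposes.
The licensor accepts iff offered ≥ 0.97·y, so x = 30 − 0.97y. Symmetrically y = 30 − 0.85x.
Substituting: x = 30 − 0.97(30 − 0.85x), giving x(1 − 0.85·0.97) = 30(1 − 0.97).
So x = 30 × 0.03 / 0.1755 ≈ 5.1282, and the licensor receives 30 − x ≈ 24.8718.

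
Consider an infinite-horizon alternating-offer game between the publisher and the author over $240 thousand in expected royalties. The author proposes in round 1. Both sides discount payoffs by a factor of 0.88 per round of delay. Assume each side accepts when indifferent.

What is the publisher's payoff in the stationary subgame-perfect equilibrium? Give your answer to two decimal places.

In a stationary SPE each proposer offers the other exactly their discounted continuation value.
If the author keeps x when proposing and the publisher keeps y when proposing, then x = 240 − 0.88y and y = 240 − 0.88x.
Solving: x = 240(1 − 0.88) / (1 − 0.88·0.88) = 28.8 / 0.2256 ≈ 127.6596.
The publisher gets 240 − 127.6596 ≈ 112.3404.

112.34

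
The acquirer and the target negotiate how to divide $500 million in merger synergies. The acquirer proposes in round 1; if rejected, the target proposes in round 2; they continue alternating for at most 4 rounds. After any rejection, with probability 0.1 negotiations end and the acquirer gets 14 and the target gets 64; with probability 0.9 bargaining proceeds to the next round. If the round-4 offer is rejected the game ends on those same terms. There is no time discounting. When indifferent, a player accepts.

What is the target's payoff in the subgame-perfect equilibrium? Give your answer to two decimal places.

409.62

Round 4 (the target proposes): the acquirer gets 14 if talks fail, so the target offers 14 and keeps 486.
Round 3 (the acquirer proposes): rejecting gives the target an expected 0.9 × 486 + 0.1 × 64 = 443.8, so the acquirer offers 443.8, keeping 56.2.
Round 2 (the target proposes): rejecting gives the acquirer an expected 0.9 × 56.2 + 0.1 × 14 = 51.98; the target offers that and keeps 448.02.
Round 1 (the acquirer proposes): rejecting gives the target an expected 0.9 × 448.02 + 0.1 × 64 = 409.618. The acquirer offers 409.618 and keeps 500 − 409.618 = 90.382.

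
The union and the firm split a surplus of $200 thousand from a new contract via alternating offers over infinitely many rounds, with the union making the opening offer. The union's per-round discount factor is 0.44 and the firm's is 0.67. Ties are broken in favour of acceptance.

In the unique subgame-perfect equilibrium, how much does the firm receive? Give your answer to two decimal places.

106.41

In a stationary SPE each proposer offers the other exactly their discounted continuation value.
If the union keeps x when proposing and the firm keeps y when proposing, then x = 200 − 0.67y and y = 200 − 0.44x.
Solving: x = 200(1 − 0.67) / (1 − 0.44·0.67) = 66 / 0.7052 ≈ 93.5905.
The firm gets 200 − 93.5905 ≈ 106.4095.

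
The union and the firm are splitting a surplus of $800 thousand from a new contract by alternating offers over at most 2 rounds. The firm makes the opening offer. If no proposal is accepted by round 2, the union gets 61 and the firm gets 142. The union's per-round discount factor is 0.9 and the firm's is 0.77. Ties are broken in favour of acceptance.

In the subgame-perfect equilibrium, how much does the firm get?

Solve by backward induction from round 2.
Round 2 (the union proposes): the firm gets 142 if talks fail, so the union offers 142 and keeps 658.
Round 1 (the firm proposes): the union can get 658 next round, worth 0.9 × 658 = 592.2 now, so the firm offers 592.2, keeping 207.8.

207.8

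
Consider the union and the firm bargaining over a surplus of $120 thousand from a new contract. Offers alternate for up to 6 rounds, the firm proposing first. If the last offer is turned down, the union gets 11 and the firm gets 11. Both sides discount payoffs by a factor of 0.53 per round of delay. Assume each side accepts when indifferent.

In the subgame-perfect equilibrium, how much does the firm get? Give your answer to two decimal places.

By backward induction:
Round 6 (the union proposes): the firm gets 11 if talks fail, so the union offers 11 and keeps 109.
Round 5 (the firm proposes): the union can get 109 next round, worth 0.53 × 109 = 57.77 now, so the firm offers 57.77, keeping 62.23.
Round 4 (the union proposes): the firm can get 62.23 next round, worth 0.53 × 62.23 = 32.9819 now. The union offers 32.9819 and keeps 120 − 32.9819 = 87.0181.
Round 3 (the firm proposes): the union can get 87.0181 next round, worth 0.53 × 87.0181 = 46.119593 now; the firm offers that and keeps 73.880407.
Round 2 (the union proposes): the firm can get 73.880407 next round, worth 0.53 × 73.880407 = 39.15661571 now. The union offers 39.15661571 and keeps 120 − 39.15661571 = 80.84338429.
Round 1 (the firm proposes): the union can get 80.84338429 next round, worth 0.53 × 80.84338429 = 42.8469936737 now, so the firm offers 42.8469936737, keeping 77.1530063263.

77.15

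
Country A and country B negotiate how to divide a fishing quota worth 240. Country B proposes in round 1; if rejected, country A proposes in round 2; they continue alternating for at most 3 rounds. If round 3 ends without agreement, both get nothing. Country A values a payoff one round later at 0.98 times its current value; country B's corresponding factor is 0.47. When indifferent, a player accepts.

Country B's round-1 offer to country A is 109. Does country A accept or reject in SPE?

Reject

Round 3 (country B proposes): country A will accept anything ≥ 0, so country B offers 0 and keeps 240.
Round 2 (country A proposes): country B can get 240 next round, worth 0.47 × 240 = 112.8 now, so country A offers 112.8, keeping 127.2.
So by rejecting in round 1, country A gets 127.2 next round, worth 0.98 × 127.2 = 124.656 now.
Offer 109 < 124.656, so country A rejects.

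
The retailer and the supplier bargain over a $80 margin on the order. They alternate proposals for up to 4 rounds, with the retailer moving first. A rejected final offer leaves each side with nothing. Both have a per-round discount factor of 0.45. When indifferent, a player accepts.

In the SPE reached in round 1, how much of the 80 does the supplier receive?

Round 4 (the supplier proposes): rejection yields 0 for the retailer; the supplier offers 0 and keeps 80.
Round 3 (the retailer proposes): the supplier can get 80 next round, worth 0.45 × 80 = 36 now; the retailer offers that and keeps 44.
Round 2 (the supplier proposes): the retailer can get 44 next round, worth 0.45 × 44 = 19.8 now. The supplier offers 19.8 and keeps 80 − 19.8 = 60.2.
Round 1 (the retailer proposes): the supplier can get 60.2 next round, worth 0.45 × 60.2 = 27.09 now, so the retailer offers 27.09, keeping 52.91.

27.09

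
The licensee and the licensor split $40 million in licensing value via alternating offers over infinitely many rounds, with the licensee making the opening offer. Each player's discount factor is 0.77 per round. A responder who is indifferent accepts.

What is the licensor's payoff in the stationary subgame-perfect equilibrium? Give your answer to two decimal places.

17.40

Let x be the licensee's share when the licensee proposes and y be the licensor's share when the licensor proposes.
The licensor accepts iff offered ≥ 0.77·y, so x = 40 − 0.77y. Symmetrically y = 40 − 0.77x.
Substituting: x = 40 − 0.77(40 − 0.77x), giving x(1 − 0.77·0.77) = 40(1 − 0.77).
So x = 40 × 0.23 / 0.4071 ≈ 22.5989, and the licensor receives 40 − x ≈ 17.4011.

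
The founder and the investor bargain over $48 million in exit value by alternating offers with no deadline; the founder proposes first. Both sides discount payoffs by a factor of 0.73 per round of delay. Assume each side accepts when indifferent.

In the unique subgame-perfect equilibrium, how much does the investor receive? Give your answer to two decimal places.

20.25

Let x be the founder's share when the founder proposes and y be the investor's share when the investor proposes.
The investor accepts iff offered ≥ 0.73·y, so x = 48 − 0.73y. Symmetrically y = 48 − 0.73x.
Substituting: x = 48 − 0.73(48 − 0.73x), giving x(1 − 0.73·0.73) = 48(1 − 0.73).
So x = 48 × 0.27 / 0.4671 ≈ 27.7457, and the investor receives 48 − x ≈ 20.2543.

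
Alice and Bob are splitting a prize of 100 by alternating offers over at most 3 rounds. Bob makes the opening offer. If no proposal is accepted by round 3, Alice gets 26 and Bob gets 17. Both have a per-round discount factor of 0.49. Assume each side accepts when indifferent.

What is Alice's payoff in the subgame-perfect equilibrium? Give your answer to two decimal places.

31.23

By backward induction:
Round 3 (Bob proposes): Alice gets 26 if talks fail, so Bob offers 26 and keeps 74.
Round 2 (Alice proposes): Bob can get 74 next round, worth 0.49 × 74 = 36.26 now; Alice offers that and keeps 63.74.
Round 1 (Bob proposes): Alice can get 63.74 next round, worth 0.49 × 63.74 = 31.2326 now, so Bob offers 31.2326, keeping 68.7674.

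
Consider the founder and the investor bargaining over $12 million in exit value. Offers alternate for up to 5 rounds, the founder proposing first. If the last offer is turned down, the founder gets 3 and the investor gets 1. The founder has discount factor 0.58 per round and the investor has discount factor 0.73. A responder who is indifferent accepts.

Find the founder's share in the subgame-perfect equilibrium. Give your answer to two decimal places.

Solve by backward induction from round 5.
Round 5 (the founder proposes): the investor gets 1 if talks fail, so the founder offers 1 and keeps 11.
Round 4 (the investor proposes): the founder can get 11 next round, worth 0.58 × 11 = 6.38 now; the investor offers that and keeps 5.62.
Round 3 (the founder proposes): the investor can get 5.62 next round, worth 0.73 × 5.62 = 4.1026 now, so the founder offers 4.1026, keeping 7.8974.
Round 2 (the investor proposes): the founder can get 7.8974 next round, worth 0.58 × 7.8974 = 4.580492 now, so the investor offers 4.580492, keeping 7.419508.
Round 1 (the founder proposes): the investor can get 7.419508 next round, worth 0.73 × 7.419508 = 5.41624084 now, so the founder offers 5.41624084, keeping 6.58375916.

6.58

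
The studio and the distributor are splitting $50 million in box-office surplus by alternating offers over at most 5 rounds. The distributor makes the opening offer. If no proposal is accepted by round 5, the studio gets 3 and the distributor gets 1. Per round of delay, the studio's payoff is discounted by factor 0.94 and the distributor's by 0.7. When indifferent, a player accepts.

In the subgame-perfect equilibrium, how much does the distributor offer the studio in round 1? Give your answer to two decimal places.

24.68

By backward induction:
Round 5 (the distributor proposes): the studio gets 3 if talks fail, so the distributor offers 3 and keeps 47.
Round 4 (the studio proposes): the distributor can get 47 next round, worth 0.7 × 47 = 32.9 now, so the studio offers 32.9, keeping 17.1.
Round 3 (the distributor proposes): the studio can get 17.1 next round, worth 0.94 × 17.1 = 16.074 now, so the distributor offers 16.074, keeping 33.926.
Round 2 (the studio proposes): the distributor can get 33.926 next round, worth 0.7 × 33.926 = 23.7482 now; the studio offers that and keeps 26.2518.
Round 1 (the distributor proposes): the studio can get 26.2518 next round, worth 0.94 × 26.2518 = 24.676692 now, so the distributor offers 24.676692, keeping 25.323308.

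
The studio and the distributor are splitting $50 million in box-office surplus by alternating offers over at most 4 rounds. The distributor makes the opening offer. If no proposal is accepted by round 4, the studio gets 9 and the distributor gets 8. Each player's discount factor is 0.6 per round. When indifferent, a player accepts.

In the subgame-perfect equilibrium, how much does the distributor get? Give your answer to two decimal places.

Round 4 (the studio proposes): the distributor gets 8 if talks fail, so the studio offers 8 and keeps 42.
Round 3 (the distributor proposes): the studio can get 42 next round, worth 0.6 × 42 = 25.2 now, so the distributor offers 25.2, keeping 24.8.
Round 2 (the studio proposes): the distributor can get 24.8 next round, worth 0.6 × 24.8 = 14.88 now. The studio offers 14.88 and keeps 50 − 14.88 = 35.12.
Round 1 (the distributor proposes): the studio can get 35.12 next round, worth 0.6 × 35.12 = 21.072 now, so the distributor offers 21.072, keeping 28.928.

28.93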